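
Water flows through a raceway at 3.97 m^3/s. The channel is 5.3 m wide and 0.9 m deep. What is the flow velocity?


Cross-sectional area = W * d = 5.3 * 0.9 = 4.77 m^2
Velocity = Q / A = 3.97 / 4.77 = 0.832285 m/s

0.832285 m/s


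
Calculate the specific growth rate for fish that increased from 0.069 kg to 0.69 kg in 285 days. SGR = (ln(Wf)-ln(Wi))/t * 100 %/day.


ln(W_f) = ln(0.69) = -0.37106368
ln(W_i) = ln(0.069) = -2.6736488
ln(W_f) - ln(W_i) = -0.37106368 - -2.6736488 = 2.3025851
SGR = 2.3025851 / 285 * 100 = 0.807925 %/day

0.807925 %/day


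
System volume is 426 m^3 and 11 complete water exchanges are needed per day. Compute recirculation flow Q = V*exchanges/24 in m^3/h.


Daily recirculation volume = 426 m^3 * 11 = 4686 m^3/day
Flow rate Q = daily volume / 24 h = 4686 / 24 = 195.25 m^3/h

195.25 m^3/h


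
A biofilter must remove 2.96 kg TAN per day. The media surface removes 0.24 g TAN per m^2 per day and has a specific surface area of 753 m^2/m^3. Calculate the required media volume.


A = 2.96*1000 / 0.24 = 12333.333 m^2
V = 12333.333 / 753 = 16.3789

16.3789 m^3


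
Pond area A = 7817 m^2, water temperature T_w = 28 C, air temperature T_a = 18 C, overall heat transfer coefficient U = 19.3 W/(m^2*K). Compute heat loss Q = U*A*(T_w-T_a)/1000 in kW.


Temperature difference dT = 28 - 18 = 10 K
Heat loss (W) = U * A * dT = 19.3 * 7817 * 10 = 1508681 W
Convert to kW: 1508681 / 1000 = 1508.681 kW

1508.681 kW


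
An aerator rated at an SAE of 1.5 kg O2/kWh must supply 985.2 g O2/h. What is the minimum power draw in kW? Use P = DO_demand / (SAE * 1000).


SAE in g O2/kWh = 1.5 * 1000 = 1500 g/kWh
P = DO_demand / SAE_g = 985.2 / 1500 = 0.6568 kW

0.6568 kW


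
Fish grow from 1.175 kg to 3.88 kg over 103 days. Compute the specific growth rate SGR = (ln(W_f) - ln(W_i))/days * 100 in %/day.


ln(W_f) = ln(3.88) = 1.3558352
ln(W_i) = ln(1.175) = 0.16126815
ln(W_f) - ln(W_i) = 1.3558352 - 0.16126815 = 1.1945671
SGR = 1.1945671 / 103 * 100 = 1.15977 %/day

1.15977 %/day


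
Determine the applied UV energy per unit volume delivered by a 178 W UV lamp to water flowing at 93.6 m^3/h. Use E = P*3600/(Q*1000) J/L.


Energy delivered per hour = 178 W * 3600 s = 640800 J/h
Volume treated per hour = 93.6 m^3/h * 1000 = 93600 L/h
dose = 640800 / 93600 = 6.84615 J/L

6.84615 J/L


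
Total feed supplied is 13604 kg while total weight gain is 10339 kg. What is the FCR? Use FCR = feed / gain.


FCR = feed consumed / weight gained
FCR = 13604 kg / 10339 kg = 1.31579

1.31579


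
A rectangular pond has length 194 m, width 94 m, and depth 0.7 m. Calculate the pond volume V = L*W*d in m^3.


Base area = L * W = 194 * 94 = 18236 m^2
Volume = area * depth = 18236 * 0.7 = 12765.2 m^3

12765.2 m^3


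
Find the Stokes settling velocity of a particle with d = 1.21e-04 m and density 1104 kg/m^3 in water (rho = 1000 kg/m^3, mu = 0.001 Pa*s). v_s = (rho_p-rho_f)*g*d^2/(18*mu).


Density difference: rho_p - rho_f = 1104 - 1000 = 104 kg/m^3
d^2 = (1.21e-04)^2 = 1.4641e-08 m^2
Numerator = (rho_p - rho_f) * g * d^2 = 104 * 9.81 * 1.4641e-08 = 1.4937334e-05
Denominator = 18 * mu = 18 * 0.001 = 0.018
v_s = 1.4937334e-05 / 0.018 = 8.29852e-04 m/s
Check: Re = rho_f * v_s * d / mu = 1000 * 8.29852e-04 * 1.21e-04 / 0.001 = 0.1 < 1, so Stokes' law applies.

8.29852e-04 m/s


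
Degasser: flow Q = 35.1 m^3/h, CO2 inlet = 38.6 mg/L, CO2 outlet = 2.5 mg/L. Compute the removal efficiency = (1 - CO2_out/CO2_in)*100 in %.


CO2_out / CO2_in = 2.5 / 38.6 = 0.064766839
Fraction remaining = 0.064766839
efficiency = (1 - 0.064766839) * 100 = 93.5233 %

93.5233 %


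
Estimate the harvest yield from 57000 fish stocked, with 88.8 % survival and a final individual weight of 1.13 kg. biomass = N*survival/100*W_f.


Survivors = 57000 * 88.8/100 = 50616 fish
Harvest biomass = survivors * W_f = 50616 * 1.13 = 57196.08 kg

57196.08 kg


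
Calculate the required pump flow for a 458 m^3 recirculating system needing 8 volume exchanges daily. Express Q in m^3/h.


Daily recirculation volume = 458 m^3 * 8 = 3664 m^3/day
Flow rate Q = daily volume / 24 h = 3664 / 24 = 152.667 m^3/h

152.667 m^3/h


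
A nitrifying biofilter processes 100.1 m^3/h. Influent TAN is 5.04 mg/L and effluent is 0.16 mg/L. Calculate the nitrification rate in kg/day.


Concentration drop: TAN_in - TAN_out = 5.04 - 0.16 = 4.88 mg/L
Hourly TAN removed = Q * dTAN = 100.1 m^3/h * 4.88 mg/L = 488.488 g/h  (m^3/h * mg/L = g/h)
Daily TAN removed = 488.488 * 24 = 11723.712 g/day
Convert to kg/day: 11723.712 / 1000 = 11.723712 kg/day

11.723712 kg/day


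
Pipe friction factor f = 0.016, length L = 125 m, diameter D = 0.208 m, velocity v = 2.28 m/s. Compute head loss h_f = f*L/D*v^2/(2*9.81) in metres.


v^2 = 2.28^2 = 5.1984 m^2/s^2
L/D = 125/0.208 = 600.96154
h_f = f*(L/D)*v^2/(2g) = 0.016 * 600.96154 * 5.1984 / 19.62 = 2.54764 m

2.54764 m


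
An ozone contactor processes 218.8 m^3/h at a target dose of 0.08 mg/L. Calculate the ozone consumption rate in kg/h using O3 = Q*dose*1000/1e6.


O3 demand (mg/h) = Q * dose * 1000 = 218.8 * 0.08 * 1000 = 17504 mg/h
Convert mg to kg: 17504 / 1e6 = 0.017504 kg/h

0.017504 kg/h


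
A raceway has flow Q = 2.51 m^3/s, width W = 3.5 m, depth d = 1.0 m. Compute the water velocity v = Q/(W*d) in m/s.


Cross-sectional area = W * d = 3.5 * 1.0 = 3.5 m^2
Velocity = Q / A = 2.51 / 3.5 = 0.717143 m/s

0.717143 m/s


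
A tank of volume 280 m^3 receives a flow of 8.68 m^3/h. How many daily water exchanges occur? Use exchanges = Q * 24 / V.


Daily flow volume = 8.68 m^3/h * 24 h = 208.32 m^3/day
Exchanges = daily flow / tank volume = 208.32 / 280 = 0.744 exchanges/day

0.744 exchanges/day


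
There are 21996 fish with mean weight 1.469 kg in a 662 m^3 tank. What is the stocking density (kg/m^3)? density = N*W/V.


Total biomass = 21996 fish * 1.469 kg = 32312.124 kg
Density = total biomass / volume = 32312.124 / 662 = 48.8099 kg/m^3

48.8099 kg/m^3


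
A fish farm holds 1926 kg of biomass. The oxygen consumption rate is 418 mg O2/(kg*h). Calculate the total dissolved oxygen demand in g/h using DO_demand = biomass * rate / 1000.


Total O2 consumption (mg/h) = 1926 kg * 418 mg/(kg*h) = 805068 mg/h
Convert to g/h: 805068 / 1000 = 805.068 g/h

805.068 g/h


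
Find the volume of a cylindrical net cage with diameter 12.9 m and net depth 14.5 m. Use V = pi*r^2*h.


r = d/2 = 12.9/2 = 6.45 m
Base area = pi*r^2 = pi*6.45^2 = 130.69811 m^2
Volume = 130.69811 * 14.5 = 1895.12 m^3

1895.12 m^3


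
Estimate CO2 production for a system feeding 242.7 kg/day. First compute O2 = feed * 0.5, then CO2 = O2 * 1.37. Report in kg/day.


O2 = 242.7 * 0.5 = 121.35
CO2 = 121.35 * 1.37 = 166.2495

166.2495 kg/day


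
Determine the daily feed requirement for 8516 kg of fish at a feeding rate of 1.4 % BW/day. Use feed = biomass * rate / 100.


Feeding rate fraction = 1.4% / 100 = 0.014
Daily feed = 8516 kg * 0.014 = 119.224 kg/day

119.224 kg/day


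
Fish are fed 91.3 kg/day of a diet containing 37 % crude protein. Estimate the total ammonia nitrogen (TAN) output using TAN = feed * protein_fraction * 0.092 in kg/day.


Protein in feed = 91.3 * 37/100 = 33.781 kg/day
TAN = protein * 0.092 = 33.781 * 0.092 = 3.107852 kg/day

3.107852 kg/day


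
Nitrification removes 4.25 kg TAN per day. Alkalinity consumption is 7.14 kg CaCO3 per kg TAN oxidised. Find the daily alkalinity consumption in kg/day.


Alkalinity factor: 7.14 kg CaCO3 consumed per kg TAN nitrified
alk = 4.25 kg TAN * 7.14 = 30.345 kg CaCO3/day

30.345 kg CaCO3/day


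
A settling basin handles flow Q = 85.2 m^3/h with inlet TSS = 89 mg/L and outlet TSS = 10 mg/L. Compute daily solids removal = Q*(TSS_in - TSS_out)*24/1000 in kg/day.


Concentration drop: TSS_in - TSS_out = 89 - 10 = 79 mg/L
Hourly solids removed = Q * dTSS = 85.2 m^3/h * 79 mg/L = 6730.8 g/h  (m^3/h * mg/L = g/h)
Daily solids removed = 6730.8 * 24 = 161539.2 g/day
Convert g to kg: 161539.2 / 1000 = 161.5392 kg/day

161.5392 kg/day


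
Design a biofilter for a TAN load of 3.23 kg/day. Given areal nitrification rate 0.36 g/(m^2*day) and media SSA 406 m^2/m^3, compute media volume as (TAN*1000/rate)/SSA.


A = 3.23*1000 / 0.36 = 8972.2222 m^2
V = 8972.2222 / 406 = 22.0991

22.0991 m^3


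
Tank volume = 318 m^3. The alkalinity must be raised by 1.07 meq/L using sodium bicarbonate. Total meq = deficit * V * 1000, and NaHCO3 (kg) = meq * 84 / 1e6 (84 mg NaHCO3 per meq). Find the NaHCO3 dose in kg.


Tank volume in L = 318 m^3 * 1000 = 318000 L
Total meq required = 1.07 meq/L * 318000 L = 340260 meq
NaHCO3 mass = 340260 meq * 84 mg/meq / 1e6 = 28.5818 kg

28.5818 kg


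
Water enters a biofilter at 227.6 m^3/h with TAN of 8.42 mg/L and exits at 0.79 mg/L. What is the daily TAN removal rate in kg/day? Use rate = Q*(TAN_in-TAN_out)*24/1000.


Concentration drop: TAN_in - TAN_out = 8.42 - 0.79 = 7.63 mg/L
Hourly TAN removed = Q * dTAN = 227.6 m^3/h * 7.63 mg/L = 1736.588 g/h  (m^3/h * mg/L = g/h)
Daily TAN removed = 1736.588 * 24 = 41678.112 g/day
Convert to kg/day: 41678.112 / 1000 = 41.678112 kg/day

41.678112 kg/day


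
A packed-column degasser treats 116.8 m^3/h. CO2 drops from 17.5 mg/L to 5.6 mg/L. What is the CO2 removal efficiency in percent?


CO2_out / CO2_in = 5.6 / 17.5 = 0.32
Fraction remaining = 0.32
efficiency = (1 - 0.32) * 100 = 68 %

68 %


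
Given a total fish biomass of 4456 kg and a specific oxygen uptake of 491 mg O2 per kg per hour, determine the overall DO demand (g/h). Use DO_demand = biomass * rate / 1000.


Total O2 consumption (mg/h) = 4456 kg * 491 mg/(kg*h) = 2187896 mg/h
Convert to g/h: 2187896 / 1000 = 2187.896 g/h

2187.896 g/h


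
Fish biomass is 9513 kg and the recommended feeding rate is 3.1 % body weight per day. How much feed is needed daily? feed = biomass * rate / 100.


Feeding rate fraction = 3.1% / 100 = 0.031
Daily feed = 9513 kg * 0.031 = 294.903 kg/day

294.903 kg/day


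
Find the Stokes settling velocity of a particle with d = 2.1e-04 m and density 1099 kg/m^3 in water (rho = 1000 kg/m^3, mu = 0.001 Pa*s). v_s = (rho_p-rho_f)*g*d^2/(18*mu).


Density difference: rho_p - rho_f = 1099 - 1000 = 99 kg/m^3
d^2 = (2.1e-04)^2 = 4.41e-08 m^2
Numerator = (rho_p - rho_f) * g * d^2 = 99 * 9.81 * 4.41e-08 = 4.2829479e-05
Denominator = 18 * mu = 18 * 0.001 = 0.018
v_s = 4.2829479e-05 / 0.018 = 0.00237942 m/s
Check: Re = rho_f * v_s * d / mu = 1000 * 0.00237942 * 2.1e-04 / 0.001 = 0.5 < 1, so Stokes' law applies.

0.00237942 m/s


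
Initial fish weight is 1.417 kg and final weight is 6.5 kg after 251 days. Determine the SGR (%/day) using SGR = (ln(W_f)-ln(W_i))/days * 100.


ln(W_f) = ln(6.5) = 1.8718022
ln(W_i) = ln(1.417) = 0.34854196
ln(W_f) - ln(W_i) = 1.8718022 - 0.34854196 = 1.5232602
SGR = 1.5232602 / 251 * 100 = 0.606877 %/day

0.606877 %/day


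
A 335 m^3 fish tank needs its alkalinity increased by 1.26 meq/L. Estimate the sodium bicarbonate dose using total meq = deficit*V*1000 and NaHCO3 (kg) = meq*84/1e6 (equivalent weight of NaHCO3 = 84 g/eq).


Tank volume in L = 335 m^3 * 1000 = 335000 L
Total meq required = 1.26 meq/L * 335000 L = 422100 meq
NaHCO3 mass = 422100 meq * 84 mg/meq / 1e6 = 35.4564 kg

35.4564 kg


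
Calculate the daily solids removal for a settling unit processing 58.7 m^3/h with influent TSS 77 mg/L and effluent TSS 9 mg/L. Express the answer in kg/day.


Concentration drop: TSS_in - TSS_out = 77 - 9 = 68 mg/L
Hourly solids removed = Q * dTSS = 58.7 m^3/h * 68 mg/L = 3991.6 g/h  (m^3/h * mg/L = g/h)
Daily solids removed = 3991.6 * 24 = 95798.4 g/day
Convert g to kg: 95798.4 / 1000 = 95.7984 kg/day

95.7984 kg/day


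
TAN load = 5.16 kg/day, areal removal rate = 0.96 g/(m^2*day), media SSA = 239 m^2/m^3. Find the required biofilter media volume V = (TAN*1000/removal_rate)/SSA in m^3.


A = 5.16*1000 / 0.96 = 5375 m^2
V = 5375 / 239 = 22.4895

22.4895 m^3


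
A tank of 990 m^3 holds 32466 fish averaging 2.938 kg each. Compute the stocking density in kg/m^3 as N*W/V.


Total biomass = 32466 fish * 2.938 kg = 95385.108 kg
Density = total biomass / volume = 95385.108 / 990 = 96.3486 kg/m^3

96.3486 kg/m^3


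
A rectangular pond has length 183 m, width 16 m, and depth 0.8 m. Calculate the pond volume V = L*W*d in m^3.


Base area = L * W = 183 * 16 = 2928 m^2
Volume = area * depth = 2928 * 0.8 = 2342.4 m^3

2342.4 m^3


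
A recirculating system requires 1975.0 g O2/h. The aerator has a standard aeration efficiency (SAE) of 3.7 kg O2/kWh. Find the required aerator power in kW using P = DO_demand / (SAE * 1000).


SAE in g O2/kWh = 3.7 * 1000 = 3700 g/kWh
P = DO_demand / SAE_g = 1975.0 / 3700 = 0.533784 kW

0.533784 kW


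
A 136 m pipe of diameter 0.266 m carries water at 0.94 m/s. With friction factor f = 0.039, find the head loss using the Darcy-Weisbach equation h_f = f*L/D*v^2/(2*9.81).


v^2 = 0.94^2 = 0.8836 m^2/s^2
L/D = 136/0.266 = 511.2782
h_f = f*(L/D)*v^2/(2g) = 0.039 * 511.2782 * 0.8836 / 19.62 = 0.898005 m

0.898005 m


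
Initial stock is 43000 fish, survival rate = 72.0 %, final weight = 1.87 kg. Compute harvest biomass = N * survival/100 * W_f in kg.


Survivors = 43000 * 72.0/100 = 30960 fish
Harvest biomass = survivors * W_f = 30960 * 1.87 = 57895.2 kg

57895.2 kg


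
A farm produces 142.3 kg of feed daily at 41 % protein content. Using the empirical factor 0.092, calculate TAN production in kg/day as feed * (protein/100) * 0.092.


Protein in feed = 142.3 * 41/100 = 58.343 kg/day
TAN = protein * 0.092 = 58.343 * 0.092 = 5.367556 kg/day

5.367556 kg/day


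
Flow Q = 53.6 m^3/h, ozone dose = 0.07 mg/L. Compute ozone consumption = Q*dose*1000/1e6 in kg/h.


O3 demand (mg/h) = Q * dose * 1000 = 53.6 * 0.07 * 1000 = 3752 mg/h
Convert mg to kg: 3752 / 1e6 = 0.003752 kg/h

0.003752 kg/h


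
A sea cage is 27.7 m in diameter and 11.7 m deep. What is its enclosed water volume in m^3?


r = d/2 = 27.7/2 = 13.85 m
Base area = pi*r^2 = pi*13.85^2 = 602.62816 m^2
Volume = 602.62816 * 11.7 = 7050.75 m^3

7050.75 m^3


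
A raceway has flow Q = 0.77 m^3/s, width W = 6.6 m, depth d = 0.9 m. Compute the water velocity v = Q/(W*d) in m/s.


Cross-sectional area = W * d = 6.6 * 0.9 = 5.94 m^2
Velocity = Q / A = 0.77 / 5.94 = 0.12963 m/s

0.12963 m/s


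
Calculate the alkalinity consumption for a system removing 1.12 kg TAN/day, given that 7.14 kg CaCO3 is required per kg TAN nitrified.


Alkalinity factor: 7.14 kg CaCO3 consumed per kg TAN nitrified
alk = 1.12 kg TAN * 7.14 = 7.9968 kg CaCO3/day

7.9968 kg CaCO3/day


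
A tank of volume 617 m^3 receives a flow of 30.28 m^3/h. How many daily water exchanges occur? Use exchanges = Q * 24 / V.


Daily flow volume = 30.28 m^3/h * 24 h = 726.72 m^3/day
Exchanges = daily flow / tank volume = 726.72 / 617 = 1.17783 exchanges/day

1.17783 exchanges/day


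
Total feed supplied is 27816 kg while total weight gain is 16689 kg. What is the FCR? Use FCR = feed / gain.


FCR = feed consumed / weight gained
FCR = 27816 kg / 16689 kg = 1.66673

1.66673


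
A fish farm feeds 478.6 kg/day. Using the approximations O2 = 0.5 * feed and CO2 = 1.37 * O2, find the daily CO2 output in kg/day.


O2 = 478.6 * 0.5 = 239.3
CO2 = 239.3 * 1.37 = 327.841

327.841 kg/day


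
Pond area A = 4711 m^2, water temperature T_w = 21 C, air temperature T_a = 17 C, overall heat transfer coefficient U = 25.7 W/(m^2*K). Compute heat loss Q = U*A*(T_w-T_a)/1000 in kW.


Temperature difference dT = 21 - 17 = 4 K
Heat loss (W) = U * A * dT = 25.7 * 4711 * 4 = 484290.8 W
Convert to kW: 484290.8 / 1000 = 484.2908 kW

484.2908 kW


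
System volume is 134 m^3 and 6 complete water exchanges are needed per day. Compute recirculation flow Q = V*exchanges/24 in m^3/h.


Daily recirculation volume = 134 m^3 * 6 = 804 m^3/day
Flow rate Q = daily volume / 24 h = 804 / 24 = 33.5 m^3/h

33.5 m^3/h


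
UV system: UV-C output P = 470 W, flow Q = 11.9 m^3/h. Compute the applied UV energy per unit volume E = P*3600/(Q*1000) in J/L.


Energy delivered per hour = 470 W * 3600 s = 1692000 J/h
Volume treated per hour = 11.9 m^3/h * 1000 = 11900 L/h
dose = 1692000 / 11900 = 142.185 J/L

142.185 J/L


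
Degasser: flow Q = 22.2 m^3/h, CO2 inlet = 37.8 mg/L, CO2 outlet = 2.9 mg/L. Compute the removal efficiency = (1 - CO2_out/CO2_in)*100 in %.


CO2_out / CO2_in = 2.9 / 37.8 = 0.076719577
Fraction remaining = 0.076719577
efficiency = (1 - 0.076719577) * 100 = 92.328 %

92.328 %


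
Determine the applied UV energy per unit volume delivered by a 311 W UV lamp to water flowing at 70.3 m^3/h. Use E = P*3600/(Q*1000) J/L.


Energy delivered per hour = 311 W * 3600 s = 1119600 J/h
Volume treated per hour = 70.3 m^3/h * 1000 = 70300 L/h
dose = 1119600 / 70300 = 15.926 J/L

15.926 J/L


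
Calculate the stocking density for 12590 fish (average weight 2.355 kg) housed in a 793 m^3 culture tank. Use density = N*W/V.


Total biomass = 12590 fish * 2.355 kg = 29649.45 kg
Density = total biomass / volume = 29649.45 / 793 = 37.389 kg/m^3

37.389 kg/m^3


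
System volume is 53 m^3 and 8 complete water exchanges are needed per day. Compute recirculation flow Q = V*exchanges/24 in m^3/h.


Daily recirculation volume = 53 m^3 * 8 = 424 m^3/day
Flow rate Q = daily volume / 24 h = 424 / 24 = 17.6667 m^3/h

17.6667 m^3/h


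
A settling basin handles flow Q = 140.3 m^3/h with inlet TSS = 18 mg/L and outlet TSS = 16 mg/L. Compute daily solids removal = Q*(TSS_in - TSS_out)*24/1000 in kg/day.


Concentration drop: TSS_in - TSS_out = 18 - 16 = 2 mg/L
Hourly solids removed = Q * dTSS = 140.3 m^3/h * 2 mg/L = 280.6 g/h  (m^3/h * mg/L = g/h)
Daily solids removed = 280.6 * 24 = 6734.4 g/day
Convert g to kg: 6734.4 / 1000 = 6.7344 kg/day

6.7344 kg/day


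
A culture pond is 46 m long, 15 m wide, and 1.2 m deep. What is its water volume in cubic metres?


Base area = L * W = 46 * 15 = 690 m^2
Volume = area * depth = 690 * 1.2 = 828 m^3

828 m^3


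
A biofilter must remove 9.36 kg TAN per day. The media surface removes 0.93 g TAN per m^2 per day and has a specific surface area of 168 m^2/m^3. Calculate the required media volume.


A = 9.36*1000 / 0.93 = 10064.516 m^2
V = 10064.516 / 168 = 59.9078

59.9078 m^3


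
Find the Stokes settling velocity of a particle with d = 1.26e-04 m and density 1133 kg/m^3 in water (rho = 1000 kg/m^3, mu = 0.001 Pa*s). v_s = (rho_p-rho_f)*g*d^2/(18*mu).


Density difference: rho_p - rho_f = 1133 - 1000 = 133 kg/m^3
d^2 = (1.26e-04)^2 = 1.5876e-08 m^2
Numerator = (rho_p - rho_f) * g * d^2 = 133 * 9.81 * 1.5876e-08 = 2.0713893e-05
Denominator = 18 * mu = 18 * 0.001 = 0.018
v_s = 2.0713893e-05 / 0.018 = 0.00115077 m/s
Check: Re = rho_f * v_s * d / mu = 1000 * 0.00115077 * 1.26e-04 / 0.001 = 0.145 < 1, so Stokes' law applies.

0.00115077 m/s


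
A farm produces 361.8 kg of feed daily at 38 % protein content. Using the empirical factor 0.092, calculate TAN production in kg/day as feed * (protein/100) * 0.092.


Protein in feed = 361.8 * 38/100 = 137.484 kg/day
TAN = protein * 0.092 = 137.484 * 0.092 = 12.648528 kg/day

12.648528 kg/day


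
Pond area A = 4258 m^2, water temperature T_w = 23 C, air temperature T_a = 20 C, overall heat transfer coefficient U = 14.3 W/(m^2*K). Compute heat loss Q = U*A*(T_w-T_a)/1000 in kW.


Temperature difference dT = 23 - 20 = 3 K
Heat loss (W) = U * A * dT = 14.3 * 4258 * 3 = 182668.2 W
Convert to kW: 182668.2 / 1000 = 182.6682 kW

182.6682 kW


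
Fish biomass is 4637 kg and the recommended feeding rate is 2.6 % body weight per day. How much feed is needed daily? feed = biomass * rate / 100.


Feeding rate fraction = 2.6% / 100 = 0.026
Daily feed = 4637 kg * 0.026 = 120.562 kg/day

120.562 kg/day


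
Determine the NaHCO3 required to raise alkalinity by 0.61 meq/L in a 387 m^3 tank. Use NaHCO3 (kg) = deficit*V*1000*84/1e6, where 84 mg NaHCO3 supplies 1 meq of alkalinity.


Tank volume in L = 387 m^3 * 1000 = 387000 L
Total meq required = 0.61 meq/L * 387000 L = 236070 meq
NaHCO3 mass = 236070 meq * 84 mg/meq / 1e6 = 19.8299 kg

19.8299 kg


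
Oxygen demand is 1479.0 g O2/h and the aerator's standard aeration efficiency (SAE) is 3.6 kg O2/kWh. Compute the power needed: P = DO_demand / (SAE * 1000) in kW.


SAE in g O2/kWh = 3.6 * 1000 = 3600 g/kWh
P = DO_demand / SAE_g = 1479.0 / 3600 = 0.410833 kW

0.410833 kW


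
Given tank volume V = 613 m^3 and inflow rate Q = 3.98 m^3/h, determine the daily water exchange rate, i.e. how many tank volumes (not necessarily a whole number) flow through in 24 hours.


Daily flow volume = 3.98 m^3/h * 24 h = 95.52 m^3/day
Exchanges = daily flow / tank volume = 95.52 / 613 = 0.155824 exchanges/day

0.155824 exchanges/day


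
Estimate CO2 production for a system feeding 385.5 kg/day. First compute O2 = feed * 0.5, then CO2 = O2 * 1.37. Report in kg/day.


O2 = 385.5 * 0.5 = 192.75
CO2 = 192.75 * 1.37 = 264.0675

264.0675 kg/day


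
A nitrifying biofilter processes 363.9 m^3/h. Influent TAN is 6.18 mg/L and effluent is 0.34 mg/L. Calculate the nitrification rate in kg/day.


Concentration drop: TAN_in - TAN_out = 6.18 - 0.34 = 5.84 mg/L
Hourly TAN removed = Q * dTAN = 363.9 m^3/h * 5.84 mg/L = 2125.176 g/h  (m^3/h * mg/L = g/h)
Daily TAN removed = 2125.176 * 24 = 51004.224 g/day
Convert to kg/day: 51004.224 / 1000 = 51.004224 kg/day

51.004224 kg/day


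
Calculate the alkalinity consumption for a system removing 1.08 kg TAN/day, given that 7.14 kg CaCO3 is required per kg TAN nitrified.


Alkalinity factor: 7.14 kg CaCO3 consumed per kg TAN nitrified
alk = 1.08 kg TAN * 7.14 = 7.7112 kg CaCO3/day

7.7112 kg CaCO3/day


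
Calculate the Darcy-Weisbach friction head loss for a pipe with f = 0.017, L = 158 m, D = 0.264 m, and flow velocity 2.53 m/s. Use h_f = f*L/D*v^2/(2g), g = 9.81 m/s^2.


v^2 = 2.53^2 = 6.4009 m^2/s^2
L/D = 158/0.264 = 598.48485
h_f = f*(L/D)*v^2/(2g) = 0.017 * 598.48485 * 6.4009 / 19.62 = 3.31928 m

3.31928 m


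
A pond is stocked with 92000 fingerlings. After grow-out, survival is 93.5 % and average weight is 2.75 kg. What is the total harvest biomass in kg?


Survivors = 92000 * 93.5/100 = 86020 fish
Harvest biomass = survivors * W_f = 86020 * 2.75 = 236555 kg

236555 kg


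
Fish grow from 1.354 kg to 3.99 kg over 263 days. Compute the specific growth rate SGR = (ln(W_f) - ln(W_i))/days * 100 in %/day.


ln(W_f) = ln(3.99) = 1.3837912
ln(W_i) = ln(1.354) = 0.30306317
ln(W_f) - ln(W_i) = 1.3837912 - 0.30306317 = 1.080728
SGR = 1.080728 / 263 * 100 = 0.410923 %/day

0.410923 %/day


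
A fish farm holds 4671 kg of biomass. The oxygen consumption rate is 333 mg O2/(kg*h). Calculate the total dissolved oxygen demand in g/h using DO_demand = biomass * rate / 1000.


Total O2 consumption (mg/h) = 4671 kg * 333 mg/(kg*h) = 1555443 mg/h
Convert to g/h: 1555443 / 1000 = 1555.443 g/h

1555.443 g/h


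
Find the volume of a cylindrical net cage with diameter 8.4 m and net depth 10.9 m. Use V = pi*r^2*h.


r = d/2 = 8.4/2 = 4.2 m
Base area = pi*r^2 = pi*4.2^2 = 55.417694 m^2
Volume = 55.417694 * 10.9 = 604.053 m^3

604.053 m^3


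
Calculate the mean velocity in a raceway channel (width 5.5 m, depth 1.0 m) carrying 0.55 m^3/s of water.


Cross-sectional area = W * d = 5.5 * 1.0 = 5.5 m^2
Velocity = Q / A = 0.55 / 5.5 = 0.1 m/s

0.1 m/s


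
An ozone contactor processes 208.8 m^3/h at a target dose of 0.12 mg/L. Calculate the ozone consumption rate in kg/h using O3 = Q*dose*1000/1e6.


O3 demand (mg/h) = Q * dose * 1000 = 208.8 * 0.12 * 1000 = 25056 mg/h
Convert mg to kg: 25056 / 1e6 = 0.025056 kg/h

0.025056 kg/h


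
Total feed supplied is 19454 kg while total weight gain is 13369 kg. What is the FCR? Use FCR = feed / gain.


FCR = feed consumed / weight gained
FCR = 19454 kg / 13369 kg = 1.45516

1.45516


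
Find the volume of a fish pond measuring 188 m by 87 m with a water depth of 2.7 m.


Base area = L * W = 188 * 87 = 16356 m^2
Volume = area * depth = 16356 * 2.7 = 44161.2 m^3

44161.2 m^3


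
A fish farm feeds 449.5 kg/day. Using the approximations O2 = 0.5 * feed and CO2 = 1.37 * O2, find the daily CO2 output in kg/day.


O2 = 449.5 * 0.5 = 224.75
CO2 = 224.75 * 1.37 = 307.9075

307.9075 kg/day


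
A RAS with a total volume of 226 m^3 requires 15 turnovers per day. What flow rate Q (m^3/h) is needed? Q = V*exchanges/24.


Daily recirculation volume = 226 m^3 * 15 = 3390 m^3/day
Flow rate Q = daily volume / 24 h = 3390 / 24 = 141.25 m^3/h

141.25 m^3/h


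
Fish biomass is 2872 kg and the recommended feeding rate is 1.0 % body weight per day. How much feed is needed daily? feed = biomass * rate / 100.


Feeding rate fraction = 1.0% / 100 = 0.01
Daily feed = 2872 kg * 0.01 = 28.72 kg/day

28.72 kg/day


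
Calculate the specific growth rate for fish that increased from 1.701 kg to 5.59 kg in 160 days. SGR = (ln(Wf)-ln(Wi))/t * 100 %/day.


ln(W_f) = ln(5.59) = 1.7209793
ln(W_i) = ln(1.701) = 0.53121631
ln(W_f) - ln(W_i) = 1.7209793 - 0.53121631 = 1.189763
SGR = 1.189763 / 160 * 100 = 0.743602 %/day

0.743602 %/day


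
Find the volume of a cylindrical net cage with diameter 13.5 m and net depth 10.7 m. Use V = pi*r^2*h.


r = d/2 = 13.5/2 = 6.75 m
Base area = pi*r^2 = pi*6.75^2 = 143.13882 m^2
Volume = 143.13882 * 10.7 = 1531.59 m^3

1531.59 m^3


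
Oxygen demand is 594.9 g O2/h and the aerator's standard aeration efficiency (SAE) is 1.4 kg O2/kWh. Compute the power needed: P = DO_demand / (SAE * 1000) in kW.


SAE in g O2/kWh = 1.4 * 1000 = 1400 g/kWh
P = DO_demand / SAE_g = 594.9 / 1400 = 0.424929 kW

0.424929 kW


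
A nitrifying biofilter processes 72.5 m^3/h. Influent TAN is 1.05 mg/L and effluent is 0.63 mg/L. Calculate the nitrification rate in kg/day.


Concentration drop: TAN_in - TAN_out = 1.05 - 0.63 = 0.42 mg/L
Hourly TAN removed = Q * dTAN = 72.5 m^3/h * 0.42 mg/L = 30.45 g/h  (m^3/h * mg/L = g/h)
Daily TAN removed = 30.45 * 24 = 730.8 g/day
Convert to kg/day: 730.8 / 1000 = 0.7308 kg/day

0.7308 kg/day


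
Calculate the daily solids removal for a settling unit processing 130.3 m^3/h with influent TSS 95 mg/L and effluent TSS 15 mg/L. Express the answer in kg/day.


Concentration drop: TSS_in - TSS_out = 95 - 15 = 80 mg/L
Hourly solids removed = Q * dTSS = 130.3 m^3/h * 80 mg/L = 10424 g/h  (m^3/h * mg/L = g/h)
Daily solids removed = 10424 * 24 = 250176 g/day
Convert g to kg: 250176 / 1000 = 250.176 kg/day

250.176 kg/day


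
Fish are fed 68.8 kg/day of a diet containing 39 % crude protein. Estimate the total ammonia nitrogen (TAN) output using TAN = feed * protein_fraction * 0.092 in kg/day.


Protein in feed = 68.8 * 39/100 = 26.832 kg/day
TAN = protein * 0.092 = 26.832 * 0.092 = 2.468544 kg/day

2.468544 kg/day


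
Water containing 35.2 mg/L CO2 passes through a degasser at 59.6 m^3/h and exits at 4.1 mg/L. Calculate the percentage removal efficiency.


CO2_out / CO2_in = 4.1 / 35.2 = 0.11647727
Fraction remaining = 0.11647727
efficiency = (1 - 0.11647727) * 100 = 88.3523 %

88.3523 %


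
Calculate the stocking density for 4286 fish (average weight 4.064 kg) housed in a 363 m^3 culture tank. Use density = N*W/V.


Total biomass = 4286 fish * 4.064 kg = 17418.304 kg
Density = total biomass / volume = 17418.304 / 363 = 47.9843 kg/m^3

47.9843 kg/m^3


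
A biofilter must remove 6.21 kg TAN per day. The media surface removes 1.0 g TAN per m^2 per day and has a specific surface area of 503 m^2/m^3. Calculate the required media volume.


A = 6.21*1000 / 1.0 = 6210 m^2
V = 6210 / 503 = 12.3459

12.3459 m^3


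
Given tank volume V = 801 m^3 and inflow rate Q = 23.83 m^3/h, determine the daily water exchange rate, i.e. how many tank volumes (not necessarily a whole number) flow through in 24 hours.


Daily flow volume = 23.83 m^3/h * 24 h = 571.92 m^3/day
Exchanges = daily flow / tank volume = 571.92 / 801 = 0.714007 exchanges/day

0.714007 exchanges/day


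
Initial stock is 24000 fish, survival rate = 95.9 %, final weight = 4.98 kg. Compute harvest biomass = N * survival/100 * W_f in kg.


Survivors = 24000 * 95.9/100 = 23016 fish
Harvest biomass = survivors * W_f = 23016 * 4.98 = 114619.68 kg

114619.68 kg


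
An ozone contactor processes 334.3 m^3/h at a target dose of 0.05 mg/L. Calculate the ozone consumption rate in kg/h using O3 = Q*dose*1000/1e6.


O3 demand (mg/h) = Q * dose * 1000 = 334.3 * 0.05 * 1000 = 16715 mg/h
Convert mg to kg: 16715 / 1e6 = 0.016715 kg/h

0.016715 kg/h


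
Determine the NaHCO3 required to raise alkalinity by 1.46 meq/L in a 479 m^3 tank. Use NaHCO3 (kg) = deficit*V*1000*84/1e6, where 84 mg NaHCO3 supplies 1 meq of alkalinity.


Tank volume in L = 479 m^3 * 1000 = 479000 L
Total meq required = 1.46 meq/L * 479000 L = 699340 meq
NaHCO3 mass = 699340 meq * 84 mg/meq / 1e6 = 58.7446 kg

58.7446 kg


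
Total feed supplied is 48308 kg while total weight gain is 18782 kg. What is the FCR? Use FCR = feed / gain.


FCR = feed consumed / weight gained
FCR = 48308 kg / 18782 kg = 2.57204

2.57204


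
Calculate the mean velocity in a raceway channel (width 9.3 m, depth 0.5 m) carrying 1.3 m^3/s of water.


Cross-sectional area = W * d = 9.3 * 0.5 = 4.65 m^2
Velocity = Q / A = 1.3 / 4.65 = 0.27957 m/s

0.27957 m/s


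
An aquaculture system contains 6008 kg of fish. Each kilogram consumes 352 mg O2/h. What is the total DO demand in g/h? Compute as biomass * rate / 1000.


Total O2 consumption (mg/h) = 6008 kg * 352 mg/(kg*h) = 2114816 mg/h
Convert to g/h: 2114816 / 1000 = 2114.816 g/h

2114.816 g/h


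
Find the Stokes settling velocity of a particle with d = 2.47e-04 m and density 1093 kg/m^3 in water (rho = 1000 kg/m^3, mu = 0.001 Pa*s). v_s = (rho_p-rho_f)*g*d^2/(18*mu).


Density difference: rho_p - rho_f = 1093 - 1000 = 93 kg/m^3
d^2 = (2.47e-04)^2 = 6.1009e-08 m^2
Numerator = (rho_p - rho_f) * g * d^2 = 93 * 9.81 * 6.1009e-08 = 5.5660341e-05
Denominator = 18 * mu = 18 * 0.001 = 0.018
v_s = 5.5660341e-05 / 0.018 = 0.00309224 m/s
Check: Re = rho_f * v_s * d / mu = 1000 * 0.00309224 * 2.47e-04 / 0.001 = 0.764 < 1, so Stokes' law applies.

0.00309224 m/s


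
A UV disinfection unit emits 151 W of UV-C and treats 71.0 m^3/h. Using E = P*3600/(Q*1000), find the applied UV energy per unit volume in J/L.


Energy delivered per hour = 151 W * 3600 s = 543600 J/h
Volume treated per hour = 71.0 m^3/h * 1000 = 71000 L/h
dose = 543600 / 71000 = 7.65634 J/L

7.65634 J/L


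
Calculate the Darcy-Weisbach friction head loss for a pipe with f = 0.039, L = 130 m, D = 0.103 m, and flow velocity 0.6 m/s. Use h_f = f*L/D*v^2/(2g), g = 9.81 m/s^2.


v^2 = 0.6^2 = 0.36 m^2/s^2
L/D = 130/0.103 = 1262.1359
h_f = f*(L/D)*v^2/(2g) = 0.039 * 1262.1359 * 0.36 / 19.62 = 0.90318 m

0.90318 m


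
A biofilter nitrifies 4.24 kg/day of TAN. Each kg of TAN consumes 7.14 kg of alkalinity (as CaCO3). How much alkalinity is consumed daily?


Alkalinity factor: 7.14 kg CaCO3 consumed per kg TAN nitrified
alk = 4.24 kg TAN * 7.14 = 30.2736 kg CaCO3/day

30.2736 kg CaCO3/day


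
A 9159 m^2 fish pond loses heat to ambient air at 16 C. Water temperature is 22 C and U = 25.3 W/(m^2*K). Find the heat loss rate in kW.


Temperature difference dT = 22 - 16 = 6 K
Heat loss (W) = U * A * dT = 25.3 * 9159 * 6 = 1390336.2 W
Convert to kW: 1390336.2 / 1000 = 1390.3362 kW

1390.3362 kW


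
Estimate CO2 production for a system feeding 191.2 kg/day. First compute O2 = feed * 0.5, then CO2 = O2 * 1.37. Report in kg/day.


O2 = 191.2 * 0.5 = 95.6
CO2 = 95.6 * 1.37 = 130.972

130.972 kg/day


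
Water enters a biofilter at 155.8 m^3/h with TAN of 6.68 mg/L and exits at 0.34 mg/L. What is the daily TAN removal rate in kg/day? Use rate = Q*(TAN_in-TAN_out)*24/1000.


Concentration drop: TAN_in - TAN_out = 6.68 - 0.34 = 6.34 mg/L
Hourly TAN removed = Q * dTAN = 155.8 m^3/h * 6.34 mg/L = 987.772 g/h  (m^3/h * mg/L = g/h)
Daily TAN removed = 987.772 * 24 = 23706.528 g/day
Convert to kg/day: 23706.528 / 1000 = 23.706528 kg/day

23.706528 kg/day


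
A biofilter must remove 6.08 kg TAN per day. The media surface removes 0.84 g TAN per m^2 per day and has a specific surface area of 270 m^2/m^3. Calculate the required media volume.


A = 6.08*1000 / 0.84 = 7238.0952 m^2
V = 7238.0952 / 270 = 26.8078

26.8078 m^3


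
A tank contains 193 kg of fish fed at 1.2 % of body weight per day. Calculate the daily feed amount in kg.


Feeding rate fraction = 1.2% / 100 = 0.012
Daily feed = 193 kg * 0.012 = 2.316 kg/day

2.316 kg/day


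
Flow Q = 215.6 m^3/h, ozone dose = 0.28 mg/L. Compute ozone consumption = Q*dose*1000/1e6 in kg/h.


O3 demand (mg/h) = Q * dose * 1000 = 215.6 * 0.28 * 1000 = 60368 mg/h
Convert mg to kg: 60368 / 1e6 = 0.060368 kg/h

0.060368 kg/h


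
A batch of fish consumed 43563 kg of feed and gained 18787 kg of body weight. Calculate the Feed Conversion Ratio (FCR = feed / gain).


FCR = feed consumed / weight gained
FCR = 43563 kg / 18787 kg = 2.31878

2.31878


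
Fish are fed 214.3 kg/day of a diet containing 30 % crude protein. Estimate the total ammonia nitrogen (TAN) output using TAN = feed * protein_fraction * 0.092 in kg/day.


Protein in feed = 214.3 * 30/100 = 64.29 kg/day
TAN = protein * 0.092 = 64.29 * 0.092 = 5.91468 kg/day

5.91468 kg/day


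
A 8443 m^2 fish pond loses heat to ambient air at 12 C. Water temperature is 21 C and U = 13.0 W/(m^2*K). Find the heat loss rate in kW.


Temperature difference dT = 21 - 12 = 9 K
Heat loss (W) = U * A * dT = 13.0 * 8443 * 9 = 987831 W
Convert to kW: 987831 / 1000 = 987.831 kW

987.831 kW


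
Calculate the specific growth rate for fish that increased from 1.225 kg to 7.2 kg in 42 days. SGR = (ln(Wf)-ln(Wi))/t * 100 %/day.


ln(W_f) = ln(7.2) = 1.974081
ln(W_i) = ln(1.225) = 0.20294084
ln(W_f) - ln(W_i) = 1.974081 - 0.20294084 = 1.7711402
SGR = 1.7711402 / 42 * 100 = 4.217 %/day

4.217 %/day


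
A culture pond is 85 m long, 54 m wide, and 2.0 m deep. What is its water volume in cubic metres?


Base area = L * W = 85 * 54 = 4590 m^2
Volume = area * depth = 4590 * 2.0 = 9180 m^3

9180 m^3


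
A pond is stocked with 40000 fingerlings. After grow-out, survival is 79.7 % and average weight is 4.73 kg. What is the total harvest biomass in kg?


Survivors = 40000 * 79.7/100 = 31880 fish
Harvest biomass = survivors * W_f = 31880 * 4.73 = 150792.4 kg

150792.4 kg


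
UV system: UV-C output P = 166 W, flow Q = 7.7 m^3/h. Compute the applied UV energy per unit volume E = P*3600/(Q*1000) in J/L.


Energy delivered per hour = 166 W * 3600 s = 597600 J/h
Volume treated per hour = 7.7 m^3/h * 1000 = 7700 L/h
dose = 597600 / 7700 = 77.6104 J/L

77.6104 J/L


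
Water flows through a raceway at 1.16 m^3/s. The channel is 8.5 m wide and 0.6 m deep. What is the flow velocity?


Cross-sectional area = W * d = 8.5 * 0.6 = 5.1 m^2
Velocity = Q / A = 1.16 / 5.1 = 0.227451 m/s

0.227451 m/s


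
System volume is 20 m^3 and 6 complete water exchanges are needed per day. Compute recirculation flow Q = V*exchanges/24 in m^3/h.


Daily recirculation volume = 20 m^3 * 6 = 120 m^3/day
Flow rate Q = daily volume / 24 h = 120 / 24 = 5 m^3/h

5 m^3/h


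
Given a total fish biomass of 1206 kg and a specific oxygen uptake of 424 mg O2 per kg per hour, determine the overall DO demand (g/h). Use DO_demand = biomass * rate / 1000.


Total O2 consumption (mg/h) = 1206 kg * 424 mg/(kg*h) = 511344 mg/h
Convert to g/h: 511344 / 1000 = 511.344 g/h

511.344 g/h


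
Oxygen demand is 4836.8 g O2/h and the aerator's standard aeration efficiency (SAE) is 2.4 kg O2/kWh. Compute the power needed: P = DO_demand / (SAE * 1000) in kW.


SAE in g O2/kWh = 2.4 * 1000 = 2400 g/kWh
P = DO_demand / SAE_g = 4836.8 / 2400 = 2.01533 kW

2.01533 kW


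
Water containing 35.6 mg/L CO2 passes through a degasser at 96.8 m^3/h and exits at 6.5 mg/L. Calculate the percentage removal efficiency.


CO2_out / CO2_in = 6.5 / 35.6 = 0.18258427
Fraction remaining = 0.18258427
efficiency = (1 - 0.18258427) * 100 = 81.7416 %

81.7416 %


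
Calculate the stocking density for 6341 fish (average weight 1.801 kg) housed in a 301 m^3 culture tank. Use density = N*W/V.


Total biomass = 6341 fish * 1.801 kg = 11420.141 kg
Density = total biomass / volume = 11420.141 / 301 = 37.9407 kg/m^3

37.9407 kg/m^3


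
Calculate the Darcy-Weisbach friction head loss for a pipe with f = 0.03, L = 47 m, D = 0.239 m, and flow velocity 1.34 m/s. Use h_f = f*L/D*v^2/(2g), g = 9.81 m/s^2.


v^2 = 1.34^2 = 1.7956 m^2/s^2
L/D = 47/0.239 = 196.65272
h_f = f*(L/D)*v^2/(2g) = 0.03 * 196.65272 * 1.7956 / 19.62 = 0.539923 m

0.539923 m


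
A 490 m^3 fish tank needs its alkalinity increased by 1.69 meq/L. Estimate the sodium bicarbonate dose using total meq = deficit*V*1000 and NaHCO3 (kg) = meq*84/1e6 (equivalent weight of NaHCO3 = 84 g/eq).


Tank volume in L = 490 m^3 * 1000 = 490000 L
Total meq required = 1.69 meq/L * 490000 L = 828100 meq
NaHCO3 mass = 828100 meq * 84 mg/meq / 1e6 = 69.5604 kg

69.5604 kg


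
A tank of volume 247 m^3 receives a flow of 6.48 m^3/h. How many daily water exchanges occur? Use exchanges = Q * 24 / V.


Daily flow volume = 6.48 m^3/h * 24 h = 155.52 m^3/day
Exchanges = daily flow / tank volume = 155.52 / 247 = 0.629636 exchanges/day

0.629636 exchanges/day


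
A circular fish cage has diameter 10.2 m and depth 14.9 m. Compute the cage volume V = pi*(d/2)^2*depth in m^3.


r = d/2 = 10.2/2 = 5.1 m
Base area = pi*r^2 = pi*5.1^2 = 81.712825 m^2
Volume = 81.712825 * 14.9 = 1217.52 m^3

1217.52 m^3


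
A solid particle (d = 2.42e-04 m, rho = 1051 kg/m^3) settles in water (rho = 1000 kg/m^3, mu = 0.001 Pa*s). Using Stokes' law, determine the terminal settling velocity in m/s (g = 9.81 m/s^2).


Density difference: rho_p - rho_f = 1051 - 1000 = 51 kg/m^3
d^2 = (2.42e-04)^2 = 5.8564e-08 m^2
Numerator = (rho_p - rho_f) * g * d^2 = 51 * 9.81 * 5.8564e-08 = 2.9300155e-05
Denominator = 18 * mu = 18 * 0.001 = 0.018
v_s = 2.9300155e-05 / 0.018 = 0.00162779 m/s
Check: Re = rho_f * v_s * d / mu = 1000 * 0.00162779 * 2.42e-04 / 0.001 = 0.394 < 1, so Stokes' law applies.

0.00162779 m/s


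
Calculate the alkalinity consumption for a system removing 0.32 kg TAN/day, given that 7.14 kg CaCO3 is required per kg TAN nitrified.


Alkalinity factor: 7.14 kg CaCO3 consumed per kg TAN nitrified
alk = 0.32 kg TAN * 7.14 = 2.2848 kg CaCO3/day

2.2848 kg CaCO3/day


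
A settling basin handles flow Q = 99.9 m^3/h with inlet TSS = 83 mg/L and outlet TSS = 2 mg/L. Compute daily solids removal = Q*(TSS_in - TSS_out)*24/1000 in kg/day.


Concentration drop: TSS_in - TSS_out = 83 - 2 = 81 mg/L
Hourly solids removed = Q * dTSS = 99.9 m^3/h * 81 mg/L = 8091.9 g/h  (m^3/h * mg/L = g/h)
Daily solids removed = 8091.9 * 24 = 194205.6 g/day
Convert g to kg: 194205.6 / 1000 = 194.2056 kg/day

194.2056 kg/day


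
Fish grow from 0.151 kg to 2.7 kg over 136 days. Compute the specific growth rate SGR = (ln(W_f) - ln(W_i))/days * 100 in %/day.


ln(W_f) = ln(2.7) = 0.99325177
ln(W_i) = ln(0.151) = -1.8904754
ln(W_f) - ln(W_i) = 0.99325177 - -1.8904754 = 2.8837272
SGR = 2.8837272 / 136 * 100 = 2.12039 %/day

2.12039 %/day


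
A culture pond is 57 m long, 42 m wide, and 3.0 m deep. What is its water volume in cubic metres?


Base area = L * W = 57 * 42 = 2394 m^2
Volume = area * depth = 2394 * 3.0 = 7182 m^3

7182 m^3


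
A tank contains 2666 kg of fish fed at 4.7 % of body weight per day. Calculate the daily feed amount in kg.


Feeding rate fraction = 4.7% / 100 = 0.047
Daily feed = 2666 kg * 0.047 = 125.302 kg/day

125.302 kg/day


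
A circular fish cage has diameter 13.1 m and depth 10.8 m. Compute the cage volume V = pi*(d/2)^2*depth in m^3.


r = d/2 = 13.1/2 = 6.55 m
Base area = pi*r^2 = pi*6.55^2 = 134.78218 m^2
Volume = 134.78218 * 10.8 = 1455.65 m^3

1455.65 m^3
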